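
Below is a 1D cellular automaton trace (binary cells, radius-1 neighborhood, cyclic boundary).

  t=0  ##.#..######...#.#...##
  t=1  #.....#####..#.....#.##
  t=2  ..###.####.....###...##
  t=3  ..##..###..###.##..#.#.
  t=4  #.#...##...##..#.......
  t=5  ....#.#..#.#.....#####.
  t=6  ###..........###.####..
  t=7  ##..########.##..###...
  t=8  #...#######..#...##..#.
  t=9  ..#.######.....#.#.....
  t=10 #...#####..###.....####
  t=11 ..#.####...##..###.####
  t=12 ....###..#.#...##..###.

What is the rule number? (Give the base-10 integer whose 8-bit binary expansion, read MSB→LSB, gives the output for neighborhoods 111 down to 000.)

137

  ### -> #   bit 7 = 1  t=0,i=0
  ##. -> .   bit 6 = 0  t=0,i=1
  #.# -> .   bit 5 = 0  t=0,i=2
  #.. -> .   bit 4 = 0  t=0,i=4
  .## -> #   bit 3 = 1  t=0,i=6
  .#. -> .   bit 2 = 0  t=0,i=3
  ..# -> .   bit 1 = 0  t=0,i=5
  ... -> #   bit 0 = 1  t=0,i=13
  bits 10001001 = 137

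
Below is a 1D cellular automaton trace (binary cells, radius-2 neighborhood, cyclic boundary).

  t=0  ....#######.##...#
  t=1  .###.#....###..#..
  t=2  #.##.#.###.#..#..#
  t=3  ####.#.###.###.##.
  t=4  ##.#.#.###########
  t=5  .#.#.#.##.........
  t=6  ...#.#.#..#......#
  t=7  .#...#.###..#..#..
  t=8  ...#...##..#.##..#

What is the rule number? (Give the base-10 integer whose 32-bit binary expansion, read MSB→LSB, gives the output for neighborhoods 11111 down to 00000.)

687858186

  ##### -> .   bit 31 = 0  t=0,i=6
  ####. -> .   bit 30 = 0  t=0,i=9
  ###.# -> #   bit 29 = 1  t=0,i=10
  ###.. -> .   bit 28 = 0  t=1,i=12
  ##.## -> #   bit 27 = 1  t=0,i=11
  ##.#. -> .   bit 26 = 0  t=1,i=4
  ##..# -> .   bit 25 = 0  t=1,i=13
  ##... -> .   bit 24 = 0  t=0,i=14
  #.### -> #   bit 23 = 1  t=2,i=7
  #.##. -> #   bit 22 = 1  t=0,i=12
  #.#.# -> #   bit 21 = 1  t=2,i=5
  #.#.. -> #   bit 20 = 1  t=1,i=5
  #..## -> #   bit 19 = 1  t=2,i=16
  #..#. -> #   bit 18 = 1  t=1,i=14
  #...# -> #   bit 17 = 1  t=0,i=15
  #.... -> #   bit 16 = 1  t=0,i=1
  .#### -> #   bit 15 = 1  t=0,i=5
  .###. -> #   bit 14 = 1  t=1,i=2
  .##.# -> #   bit 13 = 1  t=2,i=0
  .##.. -> .   bit 12 = 0  t=0,i=13
  .#.## -> .   bit 11 = 0  t=2,i=6
  .#.#. -> .   bit 10 = 0  t=4,i=4
  .#..# -> #   bit 9 = 1  t=2,i=12
  .#... -> .   bit 8 = 0  t=0,i=0
  ..### -> .   bit 7 = 0  t=0,i=4
  ..##. -> .   bit 6 = 0  t=2,i=17
  ..#.# -> .   bit 5 = 0  t=5,i=1
  ..#.. -> .   bit 4 = 0  t=0,i=17
  ...## -> #   bit 3 = 1  t=0,i=3
  ...#. -> .   bit 2 = 0  t=0,i=16
  ....# -> #   bit 1 = 1  t=0,i=2
  ..... -> .   bit 0 = 0  t=5,i=11
  bits 00101000111111111110001000001010 = 687858186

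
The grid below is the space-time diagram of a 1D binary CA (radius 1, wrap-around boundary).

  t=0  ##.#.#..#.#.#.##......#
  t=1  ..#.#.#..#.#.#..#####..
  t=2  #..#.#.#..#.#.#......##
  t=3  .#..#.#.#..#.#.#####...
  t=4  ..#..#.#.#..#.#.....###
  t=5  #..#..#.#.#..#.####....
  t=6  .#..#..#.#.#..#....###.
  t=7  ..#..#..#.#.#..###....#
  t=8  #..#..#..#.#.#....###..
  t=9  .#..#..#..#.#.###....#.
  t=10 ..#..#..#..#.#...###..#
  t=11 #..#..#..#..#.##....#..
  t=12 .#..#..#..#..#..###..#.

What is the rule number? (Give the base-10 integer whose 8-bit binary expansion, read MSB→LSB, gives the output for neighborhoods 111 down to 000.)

  [7] ### => .  t=0,i=0
  [6] ##. => .  t=0,i=1
  [5] #.# => #  t=0,i=2
  [4] #.. => #  t=0,i=6
  [3] .## => .  t=0,i=14
  [2] .#. => .  t=0,i=3
  [1] ..# => .  t=0,i=7
  [0] ... => #  t=0,i=17
  bits 00110001 = 49

49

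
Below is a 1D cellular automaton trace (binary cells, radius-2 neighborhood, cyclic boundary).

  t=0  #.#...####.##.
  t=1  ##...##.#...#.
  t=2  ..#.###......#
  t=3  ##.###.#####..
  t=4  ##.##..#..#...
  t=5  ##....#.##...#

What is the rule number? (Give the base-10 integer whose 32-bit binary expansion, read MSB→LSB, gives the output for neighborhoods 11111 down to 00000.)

1101360843

  [31] ##### => .  t=3,i=9
  [30] ####. => #  t=0,i=8
  [29] ###.# => .  t=0,i=9
  [28] ###.. => .  t=2,i=6
  [27] ##.## => .  t=0,i=10
  [26] ##.#. => .  t=0,i=13
  [25] ##..# => .  t=3,i=12
  [24] ##... => #  t=1,i=2
  [23] #.### => #  t=2,i=4
  [22] #.##. => .  t=0,i=11
  [21] #.#.# => #  t=0,i=0
  [20] #.#.. => .  t=0,i=2
  [19] #..## => .  t=3,i=13
  [18] #..#. => #  t=2,i=1
  [17] #...# => .  t=0,i=4
  [16] #.... => #  t=2,i=8
  [15] .#### => .  t=0,i=7
  [14] .###. => #  t=2,i=5
  [13] .##.# => #  t=0,i=12
  [12] .##.. => .  t=1,i=1
  [11] .#.## => #  t=1,i=13
  [10] .#.#. => #  t=0,i=1
  [9] .#..# => #  t=2,i=0
  [8] .#... => .  t=0,i=3
  [7] ..### => #  t=0,i=6
  [6] ..##. => #  t=1,i=5
  [5] ..#.# => .  t=1,i=12
  [4] ..#.. => .  t=2,i=13
  [3] ...## => #  t=0,i=5
  [2] ...#. => .  t=1,i=11
  [1] ....# => #  t=2,i=11
  [0] ..... => #  t=2,i=9
  bits 01000001101001010110111011001011 = 1101360843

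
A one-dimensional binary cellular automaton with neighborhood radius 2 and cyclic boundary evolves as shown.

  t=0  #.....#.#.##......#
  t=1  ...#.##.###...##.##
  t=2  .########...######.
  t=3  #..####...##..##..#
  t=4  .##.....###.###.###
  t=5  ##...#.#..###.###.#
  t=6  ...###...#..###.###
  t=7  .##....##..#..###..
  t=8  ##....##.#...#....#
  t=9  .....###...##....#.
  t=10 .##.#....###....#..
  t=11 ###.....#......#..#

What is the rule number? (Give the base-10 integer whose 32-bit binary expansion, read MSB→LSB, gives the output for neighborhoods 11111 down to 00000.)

  [31] ##### => #  t=2,i=3
  [30] ####. => .  t=2,i=7
  [29] ###.# => #  t=4,i=10
  [28] ###.. => .  t=1,i=10
  [27] ##.## => #  t=1,i=7
  [26] ##.#. => .  t=8,i=8
  [25] ##..# => #  t=2,i=18
  [24] ##... => .  t=0,i=1
  [23] #.### => #  t=1,i=8
  [22] #.##. => #  t=0,i=10
  [21] #.#.# => #  t=0,i=8
  [20] #.#.. => .  t=5,i=7
  [19] #..## => #  t=2,i=0
  [18] #..#. => .  t=7,i=10
  [17] #...# => #  t=1,i=1
  [16] #.... => .  t=0,i=2
  [15] .#### => .  t=2,i=2
  [14] .###. => .  t=1,i=9
  [13] .##.# => #  t=1,i=6
  [12] .##.. => .  t=0,i=0
  [11] .#.## => #  t=0,i=9
  [10] .#.#. => .  t=0,i=7
  [9] .#..# => .  t=5,i=8
  [8] .#... => .  t=8,i=10
  [7] ..### => .  t=2,i=1
  [6] ..##. => #  t=0,i=18
  [5] ..#.# => #  t=0,i=6
  [4] ..#.. => .  t=6,i=9
  [3] ...## => #  t=0,i=17
  [2] ...#. => #  t=0,i=5
  [1] ....# => .  t=0,i=4
  [0] ..... => #  t=0,i=3
  bits 10101010111010100010100001101101 = 2867472493

2867472493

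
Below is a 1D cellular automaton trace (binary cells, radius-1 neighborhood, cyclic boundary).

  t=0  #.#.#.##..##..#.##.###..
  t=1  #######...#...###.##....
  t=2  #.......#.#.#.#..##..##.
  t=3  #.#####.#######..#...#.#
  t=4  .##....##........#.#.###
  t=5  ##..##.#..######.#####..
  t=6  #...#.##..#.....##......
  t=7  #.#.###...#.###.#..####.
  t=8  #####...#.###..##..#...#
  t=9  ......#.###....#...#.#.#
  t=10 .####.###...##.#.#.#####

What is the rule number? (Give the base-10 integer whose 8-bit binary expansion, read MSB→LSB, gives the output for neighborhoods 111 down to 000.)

45

  nb ###: next=.  (t=0,i=20, bit7=0)
  nb ##.: next=.  (t=0,i=7, bit6=0)
  nb #.#: next=#  (t=0,i=1, bit5=1)
  nb #..: next=.  (t=0,i=8, bit4=0)
  nb .##: next=#  (t=0,i=6, bit3=1)
  nb .#.: next=#  (t=0,i=0, bit2=1)
  nb ..#: next=.  (t=0,i=9, bit1=0)
  nb ...: next=#  (t=1,i=8, bit0=1)
  bits 00101101 = 45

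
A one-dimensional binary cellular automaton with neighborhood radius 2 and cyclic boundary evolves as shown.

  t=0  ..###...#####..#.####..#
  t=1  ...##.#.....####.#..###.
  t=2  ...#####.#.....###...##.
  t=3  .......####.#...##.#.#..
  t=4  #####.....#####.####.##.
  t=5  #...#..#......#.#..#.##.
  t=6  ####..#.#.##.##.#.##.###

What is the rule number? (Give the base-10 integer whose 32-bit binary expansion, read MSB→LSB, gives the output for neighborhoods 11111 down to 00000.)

  #####|.  b31=0 t=0,i=10
  ####.|.  b30=0 t=0,i=11
  ###.#|#  b29=1 t=1,i=15
  ###..|#  b28=1 t=0,i=4
  ##.##|.  b27=0 t=4,i=15
  ##.#.|#  b26=1 t=1,i=5
  ##..#|#  b25=1 t=0,i=13
  ##...|.  b24=0 t=0,i=5
  #.###|#  b23=1 t=0,i=17
  #.##.|#  b22=1 t=4,i=21
  #.#.#|#  b21=1 t=3,i=19
  #.#..|#  b20=1 t=1,i=6
  #..##|.  b19=0 t=0,i=1
  #..#.|#  b18=1 t=0,i=14
  #...#|#  b17=1 t=0,i=6
  #....|.  b16=0 t=1,i=0
  .####|.  b15=0 t=0,i=9
  .###.|#  b14=1 t=0,i=3
  .##.#|#  b13=1 t=1,i=4
  .##..|.  b12=0 t=2,i=22
  .#.##|.  b11=0 t=0,i=16
  .#.#.|.  b10=0 t=3,i=20
  .#..#|.  b9=0 t=0,i=0
  .#...|#  b8=1 t=1,i=7
  ..###|.  b7=0 t=0,i=2
  ..##.|#  b6=1 t=1,i=3
  ..#.#|#  b5=1 t=0,i=15
  ..#..|.  b4=0 t=0,i=23
  ...##|.  b3=0 t=0,i=7
  ...#.|#  b2=1 t=5,i=3
  ....#|.  b1=0 t=1,i=1
  .....|#  b0=1 t=1,i=9
  bits 00110110111101100110000101100101 = 922116453

922116453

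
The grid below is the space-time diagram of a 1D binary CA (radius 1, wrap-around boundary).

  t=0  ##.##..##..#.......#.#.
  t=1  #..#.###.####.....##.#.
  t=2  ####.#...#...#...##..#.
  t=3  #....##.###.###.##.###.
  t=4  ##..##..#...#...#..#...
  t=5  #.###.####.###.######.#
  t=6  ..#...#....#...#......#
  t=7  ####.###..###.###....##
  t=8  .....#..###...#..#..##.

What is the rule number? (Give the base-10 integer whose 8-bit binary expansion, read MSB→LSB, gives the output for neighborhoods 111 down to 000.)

30

  ### -> .   bit 7 = 0  t=1,i=6
  ##. -> .   bit 6 = 0  t=0,i=1
  #.# -> .   bit 5 = 0  t=0,i=2
  #.. -> #   bit 4 = 1  t=0,i=5
  .## -> #   bit 3 = 1  t=0,i=0
  .#. -> #   bit 2 = 1  t=0,i=11
  ..# -> #   bit 1 = 1  t=0,i=6
  ... -> .   bit 0 = 0  t=0,i=13
  bits 00011110 = 30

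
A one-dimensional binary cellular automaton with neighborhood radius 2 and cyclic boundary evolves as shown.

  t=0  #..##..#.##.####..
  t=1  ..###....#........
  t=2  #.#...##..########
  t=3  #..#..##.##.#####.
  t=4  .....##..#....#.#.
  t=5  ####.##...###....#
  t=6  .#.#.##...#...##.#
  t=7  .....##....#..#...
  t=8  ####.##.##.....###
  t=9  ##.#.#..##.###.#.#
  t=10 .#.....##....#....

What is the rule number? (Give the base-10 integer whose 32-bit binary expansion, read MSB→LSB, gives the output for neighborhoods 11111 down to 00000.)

  [31] ##### => #  t=2,i=12
  [30] ####. => .  t=0,i=14
  [29] ###.# => #  t=2,i=0
  [28] ###.. => .  t=0,i=15
  [27] ##.## => .  t=0,i=11
  [26] ##.#. => .  t=2,i=1
  [25] ##..# => .  t=0,i=5
  [24] ##... => .  t=1,i=5
  [23] #.### => .  t=0,i=12
  [22] #.##. => #  t=0,i=9
  [21] #.#.# => .  t=6,i=1
  [20] #.#.. => .  t=2,i=2
  [19] #..## => #  t=0,i=2
  [18] #..#. => .  t=0,i=6
  [17] #...# => .  t=2,i=4
  [16] #.... => #  t=1,i=6
  [15] .#### => .  t=0,i=13
  [14] .###. => .  t=1,i=3
  [13] .##.# => .  t=0,i=10
  [12] .##.. => #  t=0,i=4
  [11] .#.## => .  t=0,i=8
  [10] .#.#. => .  t=4,i=15
  [9] .#..# => .  t=0,i=1
  [8] .#... => #  t=1,i=10
  [7] ..### => #  t=1,i=2
  [6] ..##. => #  t=0,i=3
  [5] ..#.# => .  t=0,i=7
  [4] ..#.. => .  t=0,i=0
  [3] ...## => .  t=1,i=1
  [2] ...#. => .  t=1,i=8
  [1] ....# => #  t=1,i=0
  [0] ..... => #  t=1,i=12
  bits 10100000010010010001000111000011 = 2689143235

2689143235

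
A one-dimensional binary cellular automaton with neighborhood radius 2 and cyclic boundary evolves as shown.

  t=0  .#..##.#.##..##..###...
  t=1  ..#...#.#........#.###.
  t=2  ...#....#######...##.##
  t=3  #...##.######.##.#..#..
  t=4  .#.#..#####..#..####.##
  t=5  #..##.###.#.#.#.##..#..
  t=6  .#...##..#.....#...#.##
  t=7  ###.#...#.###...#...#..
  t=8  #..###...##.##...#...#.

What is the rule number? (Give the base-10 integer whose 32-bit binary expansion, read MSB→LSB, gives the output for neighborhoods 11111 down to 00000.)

2643823497

  #####|#  b31=1 t=2,i=10
  ####.|.  b30=0 t=2,i=13
  ###.#|.  b29=0 t=3,i=12
  ###..|#  b28=1 t=0,i=19
  ##.##|#  b27=1 t=2,i=20
  ##.#.|#  b26=1 t=0,i=6
  ##..#|.  b25=0 t=0,i=11
  ##...|#  b24=1 t=0,i=20
  #.###|#  b23=1 t=1,i=19
  #.##.|.  b22=0 t=0,i=9
  #.#.#|.  b21=0 t=0,i=7
  #.#..|#  b20=1 t=1,i=8
  #..##|.  b19=0 t=0,i=3
  #..#.|#  b18=1 t=3,i=19
  #...#|.  b17=0 t=1,i=0
  #....|#  b16=1 t=0,i=21
  .####|#  b15=1 t=2,i=9
  .###.|.  b14=0 t=0,i=18
  .##.#|.  b13=0 t=0,i=5
  .##..|.  b12=0 t=0,i=10
  .#.##|#  b11=1 t=0,i=8
  .#.#.|.  b10=0 t=1,i=7
  .#..#|#  b9=1 t=0,i=2
  .#...|#  b8=1 t=1,i=3
  ..###|#  b7=1 t=0,i=17
  ..##.|.  b6=0 t=0,i=4
  ..#.#|.  b5=0 t=1,i=6
  ..#..|.  b4=0 t=0,i=1
  ...##|#  b3=1 t=2,i=7
  ...#.|.  b2=0 t=0,i=0
  ....#|.  b1=0 t=0,i=22
  .....|#  b0=1 t=1,i=11
  bits 10011101100101011000101110001001 = 2643823497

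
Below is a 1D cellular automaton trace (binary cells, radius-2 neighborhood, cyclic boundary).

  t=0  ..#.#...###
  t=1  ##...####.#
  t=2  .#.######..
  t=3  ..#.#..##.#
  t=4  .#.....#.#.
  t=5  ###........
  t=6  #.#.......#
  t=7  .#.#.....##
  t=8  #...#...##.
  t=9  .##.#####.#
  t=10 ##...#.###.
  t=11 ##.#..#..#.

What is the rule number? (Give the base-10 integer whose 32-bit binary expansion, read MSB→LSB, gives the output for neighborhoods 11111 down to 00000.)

1984338392

  #####|.  b31=0 t=2,i=5
  ####.|#  b30=1 t=1,i=7
  ###.#|#  b29=1 t=1,i=8
  ###..|#  b28=1 t=0,i=10
  ##.##|.  b27=0 t=1,i=9
  ##.#.|#  b26=1 t=3,i=9
  ##..#|#  b25=1 t=0,i=0
  ##...|.  b24=0 t=1,i=2
  #.###|.  b23=0 t=1,i=10
  #.##.|#  b22=1 t=9,i=1
  #.#.#|.  b21=0 t=7,i=1
  #.#..|.  b20=0 t=0,i=4
  #..##|.  b19=0 t=3,i=6
  #..#.|#  b18=1 t=0,i=1
  #...#|#  b17=1 t=0,i=6
  #....|.  b16=0 t=4,i=3
  .####|#  b15=1 t=1,i=6
  .###.|.  b14=0 t=0,i=9
  .##.#|.  b13=0 t=3,i=8
  .##..|#  b12=1 t=10,i=1
  .#.##|#  b11=1 t=2,i=2
  .#.#.|.  b10=0 t=0,i=3
  .#..#|.  b9=0 t=3,i=0
  .#...|#  b8=1 t=0,i=5
  ..###|#  b7=1 t=0,i=8
  ..##.|#  b6=1 t=3,i=7
  ..#.#|.  b5=0 t=0,i=2
  ..#..|#  b4=1 t=4,i=1
  ...##|#  b3=1 t=0,i=7
  ...#.|.  b2=0 t=2,i=0
  ....#|.  b1=0 t=4,i=5
  .....|.  b0=0 t=4,i=4
  bits 01110110010001101001100111011000 = 1984338392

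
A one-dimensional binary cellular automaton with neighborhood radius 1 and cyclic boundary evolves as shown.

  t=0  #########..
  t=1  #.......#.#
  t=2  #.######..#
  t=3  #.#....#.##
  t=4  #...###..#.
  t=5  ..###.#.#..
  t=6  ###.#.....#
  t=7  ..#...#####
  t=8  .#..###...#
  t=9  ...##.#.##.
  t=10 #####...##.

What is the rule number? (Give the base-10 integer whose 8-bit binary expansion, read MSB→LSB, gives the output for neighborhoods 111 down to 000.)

75

  [7] ### => .  t=0,i=1
  [6] ##. => #  t=0,i=8
  [5] #.# => .  t=1,i=9
  [4] #.. => .  t=0,i=9
  [3] .## => #  t=0,i=0
  [2] .#. => .  t=1,i=8
  [1] ..# => #  t=0,i=10
  [0] ... => #  t=1,i=2
  bits 01001011 = 75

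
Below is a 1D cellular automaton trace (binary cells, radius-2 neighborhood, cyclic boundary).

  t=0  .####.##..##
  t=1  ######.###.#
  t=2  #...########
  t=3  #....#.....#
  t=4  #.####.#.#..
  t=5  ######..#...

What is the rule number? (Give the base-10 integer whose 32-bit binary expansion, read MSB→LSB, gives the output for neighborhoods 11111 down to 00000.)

  [31] ##### => .  t=1,i=1
  [30] ####. => #  t=0,i=3
  [29] ###.# => #  t=0,i=4
  [28] ###.. => #  t=2,i=0
  [27] ##.## => #  t=0,i=0
  [26] ##.#. => .  t=4,i=6
  [25] ##..# => #  t=0,i=8
  [24] ##... => .  t=2,i=1
  [23] #.### => #  t=0,i=1
  [22] #.##. => .  t=0,i=6
  [21] #.#.# => .  t=4,i=7
  [20] #.#.. => .  t=4,i=9
  [19] #..## => #  t=0,i=9
  [18] #..#. => .  t=4,i=11
  [17] #...# => .  t=2,i=2
  [16] #.... => #  t=3,i=2
  [15] .#### => #  t=0,i=2
  [14] .###. => #  t=1,i=8
  [13] .##.# => #  t=0,i=11
  [12] .##.. => #  t=0,i=7
  [11] .#.## => #  t=4,i=1
  [10] .#.#. => #  t=4,i=8
  [9] .#..# => .  t=4,i=10
  [8] .#... => .  t=3,i=6
  [7] ..### => .  t=2,i=4
  [6] ..##. => .  t=0,i=10
  [5] ..#.# => #  t=4,i=0
  [4] ..#.. => #  t=3,i=5
  [3] ...## => .  t=2,i=3
  [2] ...#. => #  t=3,i=4
  [1] ....# => #  t=3,i=3
  [0] ..... => .  t=3,i=8
  bits 01111010100010011111110000110110 = 2055863350

2055863350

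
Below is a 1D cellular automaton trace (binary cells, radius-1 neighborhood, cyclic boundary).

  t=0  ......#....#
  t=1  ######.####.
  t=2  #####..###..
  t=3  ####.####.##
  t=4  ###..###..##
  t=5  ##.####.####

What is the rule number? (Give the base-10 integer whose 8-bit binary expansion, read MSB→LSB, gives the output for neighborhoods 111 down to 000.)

  [7] ### => #  t=1,i=1
  [6] ##. => .  t=1,i=5
  [5] #.# => .  t=1,i=6
  [4] #.. => #  t=0,i=0
  [3] .## => #  t=1,i=0
  [2] .#. => .  t=0,i=6
  [1] ..# => #  t=0,i=5
  [0] ... => #  t=0,i=1
  bits 10011011 = 155

155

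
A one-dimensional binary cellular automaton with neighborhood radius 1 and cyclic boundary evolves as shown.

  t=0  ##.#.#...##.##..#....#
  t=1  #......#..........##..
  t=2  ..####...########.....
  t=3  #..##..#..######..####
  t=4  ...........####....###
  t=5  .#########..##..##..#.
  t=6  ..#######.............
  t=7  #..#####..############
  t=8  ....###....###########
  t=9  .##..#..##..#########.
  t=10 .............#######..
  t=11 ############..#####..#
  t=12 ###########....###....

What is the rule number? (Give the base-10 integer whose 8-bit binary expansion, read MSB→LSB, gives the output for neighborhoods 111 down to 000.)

129

  ###|#  b7=1 t=0,i=0
  ##.|.  b6=0 t=0,i=1
  #.#|.  b5=0 t=0,i=2
  #..|.  b4=0 t=0,i=6
  .##|.  b3=0 t=0,i=9
  .#.|.  b2=0 t=0,i=3
  ..#|.  b1=0 t=0,i=8
  ...|#  b0=1 t=0,i=7
  bits 10000001 = 129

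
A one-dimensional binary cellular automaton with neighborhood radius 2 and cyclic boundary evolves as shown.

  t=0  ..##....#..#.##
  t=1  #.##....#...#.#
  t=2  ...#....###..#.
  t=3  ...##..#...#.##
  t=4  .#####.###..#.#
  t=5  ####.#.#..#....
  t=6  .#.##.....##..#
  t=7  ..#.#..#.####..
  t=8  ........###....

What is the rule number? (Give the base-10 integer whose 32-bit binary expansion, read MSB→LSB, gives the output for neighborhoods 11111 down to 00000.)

  nb #####: next=#  (t=4,i=3, bit31=1)
  nb ####.: next=.  (t=4,i=4, bit30=0)
  nb ###.#: next=#  (t=4,i=5, bit29=1)
  nb ###..: next=.  (t=2,i=10, bit28=0)
  nb ##.##: next=.  (t=1,i=1, bit27=0)
  nb ##.#.: next=#  (t=5,i=4, bit26=1)
  nb ##..#: next=#  (t=0,i=0, bit25=1)
  nb ##...: next=.  (t=0,i=4, bit24=0)
  nb #.###: next=#  (t=4,i=1, bit23=1)
  nb #.##.: next=.  (t=0,i=13, bit22=0)
  nb #.#.#: next=.  (t=4,i=14, bit21=0)
  nb #.#..: next=.  (t=5,i=7, bit20=0)
  nb #..##: next=.  (t=0,i=1, bit19=0)
  nb #..#.: next=.  (t=0,i=10, bit18=0)
  nb #...#: next=#  (t=1,i=10, bit17=1)
  nb #....: next=.  (t=0,i=5, bit16=0)
  nb .####: next=#  (t=4,i=2, bit15=1)
  nb .###.: next=.  (t=2,i=9, bit14=0)
  nb .##.#: next=.  (t=1,i=0, bit13=0)
  nb .##..: next=#  (t=0,i=3, bit12=1)
  nb .#.##: next=#  (t=0,i=12, bit11=1)
  nb .#.#.: next=.  (t=4,i=13, bit10=0)
  nb .#..#: next=.  (t=0,i=9, bit9=0)
  nb .#...: next=#  (t=1,i=9, bit8=1)
  nb ..###: next=.  (t=2,i=8, bit7=0)
  nb ..##.: next=#  (t=0,i=2, bit6=1)
  nb ..#.#: next=.  (t=0,i=11, bit5=0)
  nb ..#..: next=#  (t=0,i=8, bit4=1)
  nb ...##: next=#  (t=2,i=7, bit3=1)
  nb ...#.: next=.  (t=0,i=7, bit2=0)
  nb ....#: next=.  (t=0,i=6, bit1=0)
  nb .....: next=#  (t=6,i=7, bit0=1)
  bits 10100110100000101001100101011001 = 2793576793

2793576793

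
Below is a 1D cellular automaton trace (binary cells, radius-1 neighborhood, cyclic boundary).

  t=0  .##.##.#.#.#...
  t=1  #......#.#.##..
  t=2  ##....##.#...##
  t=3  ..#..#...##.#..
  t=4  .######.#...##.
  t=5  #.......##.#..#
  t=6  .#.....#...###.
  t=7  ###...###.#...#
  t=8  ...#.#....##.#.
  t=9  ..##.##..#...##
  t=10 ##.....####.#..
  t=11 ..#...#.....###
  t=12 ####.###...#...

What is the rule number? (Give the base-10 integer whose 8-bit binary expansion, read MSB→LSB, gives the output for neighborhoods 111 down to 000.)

  nb ###: next=.  (t=2,i=0, bit7=0)
  nb ##.: next=.  (t=0,i=2, bit6=0)
  nb #.#: next=.  (t=0,i=3, bit5=0)
  nb #..: next=#  (t=0,i=12, bit4=1)
  nb .##: next=.  (t=0,i=1, bit3=0)
  nb .#.: next=#  (t=0,i=7, bit2=1)
  nb ..#: next=#  (t=0,i=0, bit1=1)
  nb ...: next=.  (t=0,i=13, bit0=0)
  bits 00010110 = 22

22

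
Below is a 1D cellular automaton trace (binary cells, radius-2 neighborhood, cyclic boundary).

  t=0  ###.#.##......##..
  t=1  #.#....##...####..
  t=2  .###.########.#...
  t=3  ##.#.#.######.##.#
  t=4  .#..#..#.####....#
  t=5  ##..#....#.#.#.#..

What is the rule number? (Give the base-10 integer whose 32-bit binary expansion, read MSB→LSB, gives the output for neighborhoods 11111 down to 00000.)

  ##### -> #   bit 31 = 1  t=2,i=7
  ####. -> #   bit 30 = 1  t=1,i=14
  ###.# -> #   bit 29 = 1  t=0,i=2
  ###.. -> .   bit 28 = 0  t=1,i=15
  ##.## -> .   bit 27 = 0  t=2,i=4
  ##.#. -> .   bit 26 = 0  t=0,i=3
  ##..# -> .   bit 25 = 0  t=0,i=16
  ##... -> #   bit 24 = 1  t=0,i=8
  #.### -> #   bit 23 = 1  t=2,i=5
  #.##. -> .   bit 22 = 0  t=0,i=6
  #.#.# -> .   bit 21 = 0  t=0,i=4
  #.#.. -> #   bit 20 = 1  t=1,i=2
  #..## -> .   bit 19 = 0  t=0,i=17
  #..#. -> .   bit 18 = 0  t=1,i=17
  #...# -> #   bit 17 = 1  t=1,i=10
  #.... -> .   bit 16 = 0  t=0,i=9
  .#### -> .   bit 15 = 0  t=1,i=13
  .###. -> .   bit 14 = 0  t=0,i=1
  .##.# -> .   bit 13 = 0  t=3,i=15
  .##.. -> #   bit 12 = 1  t=0,i=7
  .#.## -> .   bit 11 = 0  t=0,i=5
  .#.#. -> #   bit 10 = 1  t=1,i=1
  .#..# -> .   bit 9 = 0  t=4,i=2
  .#... -> #   bit 8 = 1  t=1,i=3
  ..### -> #   bit 7 = 1  t=0,i=0
  ..##. -> #   bit 6 = 1  t=0,i=14
  ..#.# -> .   bit 5 = 0  t=1,i=0
  ..#.. -> #   bit 4 = 1  t=4,i=4
  ...## -> #   bit 3 = 1  t=0,i=13
  ...#. -> .   bit 2 = 0  t=4,i=16
  ....# -> #   bit 1 = 1  t=0,i=12
  ..... -> .   bit 0 = 0  t=0,i=10
  bits 11100001100100100001010111011010 = 3784447450

3784447450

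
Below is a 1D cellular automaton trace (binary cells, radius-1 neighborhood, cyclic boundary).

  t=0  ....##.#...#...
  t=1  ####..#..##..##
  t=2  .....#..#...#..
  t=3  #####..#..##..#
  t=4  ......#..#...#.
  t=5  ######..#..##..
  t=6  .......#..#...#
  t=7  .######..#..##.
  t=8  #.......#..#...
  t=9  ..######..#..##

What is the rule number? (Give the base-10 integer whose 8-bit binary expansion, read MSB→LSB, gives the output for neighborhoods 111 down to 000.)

35

  ###|.  b7=0 t=1,i=0
  ##.|.  b6=0 t=0,i=5
  #.#|#  b5=1 t=0,i=6
  #..|.  b4=0 t=0,i=8
  .##|.  b3=0 t=0,i=4
  .#.|.  b2=0 t=0,i=7
  ..#|#  b1=1 t=0,i=3
  ...|#  b0=1 t=0,i=0
  bits 00100011 = 35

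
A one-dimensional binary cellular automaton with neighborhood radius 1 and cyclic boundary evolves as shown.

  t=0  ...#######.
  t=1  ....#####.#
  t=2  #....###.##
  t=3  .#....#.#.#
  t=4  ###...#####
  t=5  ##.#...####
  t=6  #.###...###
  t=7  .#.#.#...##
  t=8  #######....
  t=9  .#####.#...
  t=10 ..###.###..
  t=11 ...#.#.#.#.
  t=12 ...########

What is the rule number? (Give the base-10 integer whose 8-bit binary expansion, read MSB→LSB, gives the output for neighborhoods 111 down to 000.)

180

  nb ###: next=#  (t=0,i=4, bit7=1)
  nb ##.: next=.  (t=0,i=9, bit6=0)
  nb #.#: next=#  (t=1,i=9, bit5=1)
  nb #..: next=#  (t=0,i=10, bit4=1)
  nb .##: next=.  (t=0,i=3, bit3=0)
  nb .#.: next=#  (t=1,i=10, bit2=1)
  nb ..#: next=.  (t=0,i=2, bit1=0)
  nb ...: next=.  (t=0,i=0, bit0=0)
  bits 10110100 = 180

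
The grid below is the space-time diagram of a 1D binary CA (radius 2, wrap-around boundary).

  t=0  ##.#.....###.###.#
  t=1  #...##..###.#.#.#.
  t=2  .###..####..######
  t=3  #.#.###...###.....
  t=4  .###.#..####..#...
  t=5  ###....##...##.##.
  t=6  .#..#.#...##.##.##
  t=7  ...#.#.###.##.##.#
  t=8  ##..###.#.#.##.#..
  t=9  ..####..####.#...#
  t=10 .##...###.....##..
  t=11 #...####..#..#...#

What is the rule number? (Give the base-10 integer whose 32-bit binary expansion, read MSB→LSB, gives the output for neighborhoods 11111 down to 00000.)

170880392

  #####|.  b31=0 t=2,i=14
  ####.|.  b30=0 t=2,i=8
  ###.#|.  b29=0 t=0,i=1
  ###..|.  b28=0 t=2,i=3
  ##.##|#  b27=1 t=0,i=12
  ##.#.|.  b26=0 t=0,i=2
  ##..#|#  b25=1 t=1,i=6
  ##...|.  b24=0 t=3,i=7
  #.###|.  b23=0 t=0,i=13
  #.##.|.  b22=0 t=5,i=15
  #.#.#|#  b21=1 t=1,i=12
  #.#..|.  b20=0 t=0,i=3
  #..##|#  b19=1 t=1,i=7
  #..#.|#  b18=1 t=4,i=13
  #...#|#  b17=1 t=1,i=2
  #....|#  b16=1 t=0,i=5
  .####|.  b15=0 t=2,i=7
  .###.|#  b14=1 t=0,i=0
  .##.#|#  b13=1 t=5,i=13
  .##..|.  b12=0 t=1,i=5
  .#.##|#  b11=1 t=3,i=3
  .#.#.|#  b10=1 t=1,i=13
  .#..#|.  b9=0 t=4,i=6
  .#...|#  b8=1 t=0,i=4
  ..###|#  b7=1 t=0,i=9
  ..##.|.  b6=0 t=1,i=4
  ..#.#|.  b5=0 t=3,i=0
  ..#..|.  b4=0 t=4,i=14
  ...##|#  b3=1 t=0,i=8
  ...#.|.  b2=0 t=3,i=17
  ....#|.  b1=0 t=0,i=7
  .....|.  b0=0 t=0,i=6
  bits 00001010001011110110110110001000 = 170880392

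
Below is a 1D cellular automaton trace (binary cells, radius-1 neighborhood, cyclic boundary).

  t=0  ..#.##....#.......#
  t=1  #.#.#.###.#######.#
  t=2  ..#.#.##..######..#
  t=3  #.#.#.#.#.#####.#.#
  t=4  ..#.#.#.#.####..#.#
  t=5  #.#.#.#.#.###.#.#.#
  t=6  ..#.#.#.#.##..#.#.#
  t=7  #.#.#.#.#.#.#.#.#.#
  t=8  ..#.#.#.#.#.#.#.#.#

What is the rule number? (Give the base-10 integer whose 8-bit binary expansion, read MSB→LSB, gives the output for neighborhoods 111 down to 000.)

  [7] ### => #  t=1,i=7
  [6] ##. => .  t=0,i=5
  [5] #.# => .  t=0,i=3
  [4] #.. => #  t=0,i=0
  [3] .## => #  t=0,i=4
  [2] .#. => #  t=0,i=2
  [1] ..# => .  t=0,i=1
  [0] ... => #  t=0,i=7
  bits 10011101 = 157

157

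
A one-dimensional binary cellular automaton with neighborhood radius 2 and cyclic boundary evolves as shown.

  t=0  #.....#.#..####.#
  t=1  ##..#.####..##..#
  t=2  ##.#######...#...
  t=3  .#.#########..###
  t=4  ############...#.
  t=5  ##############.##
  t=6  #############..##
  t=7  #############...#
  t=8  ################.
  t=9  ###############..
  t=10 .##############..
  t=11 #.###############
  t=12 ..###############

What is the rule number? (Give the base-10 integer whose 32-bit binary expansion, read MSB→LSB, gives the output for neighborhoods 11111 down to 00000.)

3589734186

  #####|#  b31=1 t=2,i=5
  ####.|#  b30=1 t=0,i=13
  ###.#|.  b29=0 t=0,i=14
  ###..|#  b28=1 t=1,i=1
  ##.##|.  b27=0 t=0,i=15
  ##.#.|#  b26=1 t=3,i=0
  ##..#|.  b25=0 t=1,i=2
  ##...|#  b24=1 t=0,i=1
  #.###|#  b23=1 t=1,i=6
  #.##.|#  b22=1 t=0,i=16
  #.#.#|#  b21=1 t=3,i=1
  #.#..|#  b20=1 t=0,i=8
  #..##|.  b19=0 t=0,i=10
  #..#.|#  b18=1 t=1,i=3
  #...#|#  b17=1 t=2,i=11
  #....|.  b16=0 t=0,i=2
  .####|#  b15=1 t=0,i=12
  .###.|#  b14=1 t=1,i=0
  .##.#|#  b13=1 t=2,i=1
  .##..|#  b12=1 t=0,i=0
  .#.##|#  b11=1 t=1,i=5
  .#.#.|#  b10=1 t=0,i=7
  .#..#|#  b9=1 t=0,i=9
  .#...|#  b8=1 t=2,i=14
  ..###|.  b7=0 t=0,i=11
  ..##.|.  b6=0 t=1,i=12
  ..#.#|#  b5=1 t=0,i=6
  ..#..|.  b4=0 t=2,i=13
  ...##|#  b3=1 t=2,i=16
  ...#.|.  b2=0 t=0,i=5
  ....#|#  b1=1 t=0,i=4
  .....|.  b0=0 t=0,i=3
  bits 11010101111101101111111100101010 = 3589734186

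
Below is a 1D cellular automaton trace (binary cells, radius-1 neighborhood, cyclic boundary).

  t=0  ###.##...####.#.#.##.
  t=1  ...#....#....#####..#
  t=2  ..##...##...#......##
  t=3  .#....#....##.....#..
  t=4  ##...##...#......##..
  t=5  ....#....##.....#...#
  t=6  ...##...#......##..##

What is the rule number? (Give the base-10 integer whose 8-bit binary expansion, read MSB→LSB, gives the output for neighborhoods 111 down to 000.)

38

  ###|.  b7=0 t=0,i=1
  ##.|.  b6=0 t=0,i=2
  #.#|#  b5=1 t=0,i=3
  #..|.  b4=0 t=0,i=6
  .##|.  b3=0 t=0,i=0
  .#.|#  b2=1 t=0,i=14
  ..#|#  b1=1 t=0,i=8
  ...|.  b0=0 t=0,i=7
  bits 00100110 = 38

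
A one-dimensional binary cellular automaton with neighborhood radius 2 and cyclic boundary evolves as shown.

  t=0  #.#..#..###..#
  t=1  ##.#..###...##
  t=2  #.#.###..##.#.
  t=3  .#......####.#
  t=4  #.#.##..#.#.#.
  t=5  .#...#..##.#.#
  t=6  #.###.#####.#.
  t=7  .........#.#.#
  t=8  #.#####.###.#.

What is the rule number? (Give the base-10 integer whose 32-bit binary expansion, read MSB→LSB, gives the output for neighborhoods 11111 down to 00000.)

  [31] ##### => .  t=6,i=8
  [30] ####. => #  t=1,i=0
  [29] ###.# => .  t=1,i=1
  [28] ###.. => .  t=0,i=10
  [27] ##.## => .  t=6,i=5
  [26] ##.#. => #  t=0,i=1
  [25] ##..# => .  t=0,i=11
  [24] ##... => #  t=1,i=9
  [23] #.### => .  t=2,i=4
  [22] #.##. => .  t=4,i=4
  [21] #.#.# => .  t=2,i=0
  [20] #.#.. => .  t=0,i=2
  [19] #..## => #  t=0,i=7
  [18] #..#. => .  t=0,i=4
  [17] #...# => #  t=1,i=10
  [16] #.... => .  t=3,i=3
  [15] .#### => .  t=1,i=13
  [14] .###. => .  t=0,i=9
  [13] .##.# => #  t=0,i=0
  [12] .##.. => #  t=4,i=5
  [11] .#.## => .  t=2,i=3
  [10] .#.#. => #  t=2,i=1
  [9] .#..# => #  t=0,i=3
  [8] .#... => #  t=3,i=2
  [7] ..### => #  t=0,i=8
  [6] ..##. => #  t=0,i=13
  [5] ..#.# => #  t=4,i=8
  [4] ..#.. => .  t=0,i=5
  [3] ...## => .  t=1,i=11
  [2] ...#. => #  t=5,i=4
  [1] ....# => .  t=3,i=6
  [0] ..... => #  t=3,i=4
  bits 01000101000010100011011111100101 = 1158297573

1158297573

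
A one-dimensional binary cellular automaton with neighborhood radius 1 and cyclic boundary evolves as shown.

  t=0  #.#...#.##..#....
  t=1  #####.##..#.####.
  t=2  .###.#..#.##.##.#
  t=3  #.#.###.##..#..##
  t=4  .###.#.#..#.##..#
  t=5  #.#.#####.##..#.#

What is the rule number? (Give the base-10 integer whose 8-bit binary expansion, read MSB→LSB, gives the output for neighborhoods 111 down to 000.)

181

  ### -> #   bit 7 = 1  t=1,i=1
  ##. -> .   bit 6 = 0  t=0,i=9
  #.# -> #   bit 5 = 1  t=0,i=1
  #.. -> #   bit 4 = 1  t=0,i=3
  .## -> .   bit 3 = 0  t=0,i=8
  .#. -> #   bit 2 = 1  t=0,i=0
  ..# -> .   bit 1 = 0  t=0,i=5
  ... -> #   bit 0 = 1  t=0,i=4
  bits 10110101 = 181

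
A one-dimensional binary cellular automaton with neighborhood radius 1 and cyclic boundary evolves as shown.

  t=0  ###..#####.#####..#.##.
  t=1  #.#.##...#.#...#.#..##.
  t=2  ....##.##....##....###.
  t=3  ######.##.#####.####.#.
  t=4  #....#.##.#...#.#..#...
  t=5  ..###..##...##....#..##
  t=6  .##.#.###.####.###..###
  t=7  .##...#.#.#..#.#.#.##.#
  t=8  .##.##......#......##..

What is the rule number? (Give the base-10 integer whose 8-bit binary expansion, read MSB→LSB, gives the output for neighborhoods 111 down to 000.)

  nb ###: next=.  (t=0,i=1, bit7=0)
  nb ##.: next=#  (t=0,i=2, bit6=1)
  nb #.#: next=.  (t=0,i=10, bit5=0)
  nb #..: next=.  (t=0,i=3, bit4=0)
  nb .##: next=#  (t=0,i=0, bit3=1)
  nb .#.: next=.  (t=0,i=18, bit2=0)
  nb ..#: next=#  (t=0,i=4, bit1=1)
  nb ...: next=#  (t=1,i=7, bit0=1)
  bits 01001011 = 75

75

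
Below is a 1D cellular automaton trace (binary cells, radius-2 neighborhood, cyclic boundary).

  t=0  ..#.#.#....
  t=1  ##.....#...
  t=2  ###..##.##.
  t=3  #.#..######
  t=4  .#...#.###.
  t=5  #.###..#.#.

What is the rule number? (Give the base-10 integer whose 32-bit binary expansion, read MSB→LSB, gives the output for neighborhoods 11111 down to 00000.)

  nb #####: next=#  (t=3,i=7, bit31=1)
  nb ####.: next=.  (t=3,i=10, bit30=0)
  nb ###.#: next=.  (t=3,i=0, bit29=0)
  nb ###..: next=#  (t=2,i=2, bit28=1)
  nb ##.##: next=#  (t=2,i=7, bit27=1)
  nb ##.#.: next=#  (t=3,i=1, bit26=1)
  nb ##..#: next=.  (t=2,i=3, bit25=0)
  nb ##...: next=#  (t=1,i=2, bit24=1)
  nb #.###: next=#  (t=2,i=0, bit23=1)
  nb #.##.: next=#  (t=2,i=8, bit22=1)
  nb #.#.#: next=.  (t=0,i=4, bit21=0)
  nb #.#..: next=.  (t=0,i=6, bit20=0)
  nb #..##: next=.  (t=2,i=4, bit19=0)
  nb #..#.: next=#  (t=4,i=0, bit18=1)
  nb #...#: next=#  (t=1,i=9, bit17=1)
  nb #....: next=.  (t=0,i=8, bit16=0)
  nb .####: next=.  (t=3,i=6, bit15=0)
  nb .###.: next=.  (t=2,i=1, bit14=0)
  nb .##.#: next=#  (t=2,i=6, bit13=1)
  nb .##..: next=#  (t=1,i=1, bit12=1)
  nb .#.##: next=.  (t=4,i=6, bit11=0)
  nb .#.#.: next=.  (t=0,i=3, bit10=0)
  nb .#..#: next=.  (t=3,i=3, bit9=0)
  nb .#...: next=#  (t=0,i=7, bit8=1)
  nb ..###: next=#  (t=3,i=5, bit7=1)
  nb ..##.: next=#  (t=1,i=0, bit6=1)
  nb ..#.#: next=.  (t=0,i=2, bit5=0)
  nb ..#..: next=.  (t=1,i=7, bit4=0)
  nb ...##: next=.  (t=1,i=10, bit3=0)
  nb ...#.: next=#  (t=0,i=1, bit2=1)
  nb ....#: next=#  (t=0,i=0, bit1=1)
  nb .....: next=.  (t=0,i=9, bit0=0)
  bits 10011101110001100011000111000110 = 2647011782

2647011782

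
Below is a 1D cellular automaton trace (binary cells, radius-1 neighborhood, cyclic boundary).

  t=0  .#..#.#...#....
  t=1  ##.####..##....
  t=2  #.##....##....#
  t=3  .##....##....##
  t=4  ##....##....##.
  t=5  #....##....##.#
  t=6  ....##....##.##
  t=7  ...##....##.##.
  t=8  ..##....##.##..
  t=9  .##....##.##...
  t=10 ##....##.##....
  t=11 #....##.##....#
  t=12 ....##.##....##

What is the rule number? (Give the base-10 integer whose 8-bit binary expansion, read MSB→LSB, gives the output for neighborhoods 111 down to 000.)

  ###|.  b7=0 t=1,i=4
  ##.|.  b6=0 t=1,i=1
  #.#|#  b5=1 t=0,i=5
  #..|.  b4=0 t=0,i=2
  .##|#  b3=1 t=1,i=0
  .#.|#  b2=1 t=0,i=1
  ..#|#  b1=1 t=0,i=0
  ...|.  b0=0 t=0,i=8
  bits 00101110 = 46

46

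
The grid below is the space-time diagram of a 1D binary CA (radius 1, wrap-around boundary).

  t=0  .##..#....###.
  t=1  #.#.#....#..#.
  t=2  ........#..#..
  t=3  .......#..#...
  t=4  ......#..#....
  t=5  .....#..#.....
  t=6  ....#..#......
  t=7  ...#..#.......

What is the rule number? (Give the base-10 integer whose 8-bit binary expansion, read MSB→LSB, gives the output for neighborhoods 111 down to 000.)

  nb ###: next=.  (t=0,i=11, bit7=0)
  nb ##.: next=#  (t=0,i=2, bit6=1)
  nb #.#: next=.  (t=1,i=1, bit5=0)
  nb #..: next=.  (t=0,i=3, bit4=0)
  nb .##: next=.  (t=0,i=1, bit3=0)
  nb .#.: next=.  (t=0,i=5, bit2=0)
  nb ..#: next=#  (t=0,i=0, bit1=1)
  nb ...: next=.  (t=0,i=7, bit0=0)
  bits 01000010 = 66

66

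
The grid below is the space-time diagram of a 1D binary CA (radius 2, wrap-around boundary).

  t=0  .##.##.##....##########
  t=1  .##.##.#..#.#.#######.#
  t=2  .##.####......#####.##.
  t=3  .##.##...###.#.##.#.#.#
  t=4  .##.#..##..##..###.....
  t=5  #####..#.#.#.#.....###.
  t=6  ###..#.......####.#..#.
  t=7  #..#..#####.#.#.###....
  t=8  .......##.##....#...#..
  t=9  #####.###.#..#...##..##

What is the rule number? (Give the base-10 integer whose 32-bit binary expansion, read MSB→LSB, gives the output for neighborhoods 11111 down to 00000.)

  nb #####: next=#  (t=0,i=15, bit31=1)
  nb ####.: next=.  (t=0,i=21, bit30=0)
  nb ###.#: next=#  (t=0,i=22, bit29=1)
  nb ###..: next=.  (t=2,i=7, bit28=0)
  nb ##.##: next=.  (t=0,i=0, bit27=0)
  nb ##.#.: next=#  (t=1,i=6, bit26=1)
  nb ##..#: next=#  (t=2,i=22, bit25=1)
  nb ##...: next=.  (t=0,i=9, bit24=0)
  nb #.###: next=#  (t=1,i=14, bit23=1)
  nb #.##.: next=#  (t=0,i=1, bit22=1)
  nb #.#.#: next=.  (t=1,i=12, bit21=0)
  nb #.#..: next=#  (t=1,i=7, bit20=1)
  nb #..##: next=.  (t=2,i=0, bit19=0)
  nb #..#.: next=.  (t=1,i=9, bit18=0)
  nb #...#: next=#  (t=3,i=7, bit17=1)
  nb #....: next=#  (t=0,i=10, bit16=1)
  nb .####: next=#  (t=0,i=14, bit15=1)
  nb .###.: next=.  (t=3,i=10, bit14=0)
  nb .##.#: next=#  (t=0,i=2, bit13=1)
  nb .##..: next=.  (t=0,i=8, bit12=0)
  nb .#.##: next=.  (t=1,i=0, bit11=0)
  nb .#.#.: next=.  (t=1,i=11, bit10=0)
  nb .#..#: next=.  (t=1,i=8, bit9=0)
  nb .#...: next=#  (t=5,i=14, bit8=1)
  nb ..###: next=.  (t=0,i=13, bit7=0)
  nb ..##.: next=#  (t=2,i=1, bit6=1)
  nb ..#.#: next=.  (t=1,i=10, bit5=0)
  nb ..#..: next=.  (t=6,i=5, bit4=0)
  nb ...##: next=#  (t=0,i=12, bit3=1)
  nb ...#.: next=.  (t=7,i=22, bit2=0)
  nb ....#: next=.  (t=0,i=11, bit1=0)
  nb .....: next=#  (t=2,i=10, bit0=1)
  bits 10100110110100111010000101001001 = 2798887241

2798887241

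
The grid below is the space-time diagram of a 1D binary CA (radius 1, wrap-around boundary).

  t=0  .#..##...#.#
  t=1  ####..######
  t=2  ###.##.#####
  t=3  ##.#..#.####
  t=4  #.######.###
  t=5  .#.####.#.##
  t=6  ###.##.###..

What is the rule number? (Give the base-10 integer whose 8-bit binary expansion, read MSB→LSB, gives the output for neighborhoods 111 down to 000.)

183

  [7] ### => #  t=1,i=0
  [6] ##. => .  t=0,i=5
  [5] #.# => #  t=0,i=0
  [4] #.. => #  t=0,i=2
  [3] .## => .  t=0,i=4
  [2] .#. => #  t=0,i=1
  [1] ..# => #  t=0,i=3
  [0] ... => #  t=0,i=7
  bits 10110111 = 183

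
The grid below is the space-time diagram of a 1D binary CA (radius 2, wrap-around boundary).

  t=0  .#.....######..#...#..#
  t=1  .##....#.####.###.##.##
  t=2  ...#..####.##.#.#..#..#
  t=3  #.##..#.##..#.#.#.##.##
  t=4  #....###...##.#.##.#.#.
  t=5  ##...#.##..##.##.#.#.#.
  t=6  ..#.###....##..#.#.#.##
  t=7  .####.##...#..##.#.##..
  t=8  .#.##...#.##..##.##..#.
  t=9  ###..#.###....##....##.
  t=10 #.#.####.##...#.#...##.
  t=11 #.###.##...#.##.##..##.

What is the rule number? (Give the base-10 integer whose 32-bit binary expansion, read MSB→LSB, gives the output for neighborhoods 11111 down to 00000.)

  ##### -> #   bit 31 = 1  t=0,i=9
  ####. -> #   bit 30 = 1  t=0,i=11
  ###.# -> #   bit 29 = 1  t=1,i=12
  ###.. -> #   bit 28 = 1  t=0,i=12
  ##.## -> .   bit 27 = 0  t=1,i=0
  ##.#. -> .   bit 26 = 0  t=2,i=13
  ##..# -> .   bit 25 = 0  t=0,i=13
  ##... -> #   bit 24 = 1  t=1,i=3
  #.### -> #   bit 23 = 1  t=1,i=9
  #.##. -> .   bit 22 = 0  t=1,i=1
  #.#.# -> #   bit 21 = 1  t=2,i=14
  #.#.. -> #   bit 20 = 1  t=0,i=1
  #..## -> .   bit 19 = 0  t=2,i=5
  #..#. -> #   bit 18 = 1  t=0,i=14
  #...# -> .   bit 17 = 0  t=0,i=17
  #.... -> .   bit 16 = 0  t=0,i=3
  .#### -> .   bit 15 = 0  t=0,i=8
  .###. -> .   bit 14 = 0  t=1,i=15
  .##.# -> #   bit 13 = 1  t=1,i=19
  .##.. -> .   bit 12 = 0  t=1,i=2
  .#.## -> #   bit 11 = 1  t=1,i=8
  .#.#. -> .   bit 10 = 0  t=0,i=0
  .#..# -> .   bit 9 = 0  t=0,i=20
  .#... -> #   bit 8 = 1  t=0,i=2
  ..### -> #   bit 7 = 1  t=0,i=7
  ..##. -> #   bit 6 = 1  t=4,i=11
  ..#.# -> #   bit 5 = 1  t=0,i=22
  ..#.. -> #   bit 4 = 1  t=0,i=15
  ...## -> .   bit 3 = 0  t=0,i=6
  ...#. -> #   bit 2 = 1  t=0,i=18
  ....# -> .   bit 1 = 0  t=0,i=5
  ..... -> .   bit 0 = 0  t=0,i=4
  bits 11110001101101000010100111110100 = 4055116276

4055116276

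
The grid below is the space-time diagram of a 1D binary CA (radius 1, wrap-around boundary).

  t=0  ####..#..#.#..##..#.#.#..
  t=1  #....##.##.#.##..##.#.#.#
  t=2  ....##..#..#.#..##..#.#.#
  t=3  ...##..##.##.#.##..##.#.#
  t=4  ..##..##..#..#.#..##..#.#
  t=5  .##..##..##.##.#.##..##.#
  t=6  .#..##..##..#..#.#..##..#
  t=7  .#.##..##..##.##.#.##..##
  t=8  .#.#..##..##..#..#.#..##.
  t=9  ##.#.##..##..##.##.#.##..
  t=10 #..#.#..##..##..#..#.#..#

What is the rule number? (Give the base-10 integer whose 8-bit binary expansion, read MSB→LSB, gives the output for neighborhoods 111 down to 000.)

  nb ###: next=.  (t=0,i=1, bit7=0)
  nb ##.: next=.  (t=0,i=3, bit6=0)
  nb #.#: next=.  (t=0,i=10, bit5=0)
  nb #..: next=.  (t=0,i=4, bit4=0)
  nb .##: next=#  (t=0,i=0, bit3=1)
  nb .#.: next=#  (t=0,i=6, bit2=1)
  nb ..#: next=#  (t=0,i=5, bit1=1)
  nb ...: next=.  (t=1,i=2, bit0=0)
  bits 00001110 = 14

14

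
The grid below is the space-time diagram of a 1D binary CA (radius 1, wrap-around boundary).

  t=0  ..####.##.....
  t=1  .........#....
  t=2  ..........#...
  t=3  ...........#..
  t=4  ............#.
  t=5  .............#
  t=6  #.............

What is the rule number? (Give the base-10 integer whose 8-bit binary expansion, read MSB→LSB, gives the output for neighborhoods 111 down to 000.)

16

  [7] ### => .  t=0,i=3
  [6] ##. => .  t=0,i=5
  [5] #.# => .  t=0,i=6
  [4] #.. => #  t=0,i=9
  [3] .## => .  t=0,i=2
  [2] .#. => .  t=1,i=9
  [1] ..# => .  t=0,i=1
  [0] ... => .  t=0,i=0
  bits 00010000 = 16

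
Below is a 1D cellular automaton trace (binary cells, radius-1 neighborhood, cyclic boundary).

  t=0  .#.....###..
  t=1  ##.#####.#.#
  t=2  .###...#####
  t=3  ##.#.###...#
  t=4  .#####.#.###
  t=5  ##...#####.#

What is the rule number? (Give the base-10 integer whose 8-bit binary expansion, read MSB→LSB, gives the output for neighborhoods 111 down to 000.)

111

  ###|.  b7=0 t=0,i=8
  ##.|#  b6=1 t=0,i=9
  #.#|#  b5=1 t=1,i=2
  #..|.  b4=0 t=0,i=2
  .##|#  b3=1 t=0,i=7
  .#.|#  b2=1 t=0,i=1
  ..#|#  b1=1 t=0,i=0
  ...|#  b0=1 t=0,i=3
  bits 01101111 = 111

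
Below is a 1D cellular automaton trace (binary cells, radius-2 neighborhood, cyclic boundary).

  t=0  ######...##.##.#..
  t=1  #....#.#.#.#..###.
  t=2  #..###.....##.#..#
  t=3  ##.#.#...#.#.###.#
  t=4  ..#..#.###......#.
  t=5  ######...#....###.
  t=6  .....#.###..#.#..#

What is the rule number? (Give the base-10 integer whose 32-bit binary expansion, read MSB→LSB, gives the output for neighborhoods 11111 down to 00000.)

  ##### -> .   bit 31 = 0  t=0,i=2
  ####. -> .   bit 30 = 0  t=0,i=4
  ###.# -> .   bit 29 = 0  t=1,i=16
  ###.. -> #   bit 28 = 1  t=0,i=5
  ##.## -> #   bit 27 = 1  t=0,i=11
  ##.#. -> #   bit 26 = 1  t=0,i=14
  ##..# -> #   bit 25 = 1  t=2,i=1
  ##... -> .   bit 24 = 0  t=0,i=6
  #.### -> .   bit 23 = 0  t=3,i=13
  #.##. -> .   bit 22 = 0  t=0,i=12
  #.#.# -> .   bit 21 = 0  t=1,i=7
  #.#.. -> #   bit 20 = 1  t=0,i=15
  #..## -> .   bit 19 = 0  t=0,i=17
  #..#. -> #   bit 18 = 1  t=4,i=4
  #...# -> #   bit 17 = 1  t=0,i=7
  #.... -> .   bit 16 = 0  t=1,i=2
  .#### -> .   bit 15 = 0  t=0,i=1
  .###. -> .   bit 14 = 0  t=1,i=15
  .##.# -> .   bit 13 = 0  t=0,i=10
  .##.. -> #   bit 12 = 1  t=2,i=0
  .#.## -> .   bit 11 = 0  t=3,i=12
  .#.#. -> .   bit 10 = 0  t=1,i=6
  .#..# -> #   bit 9 = 1  t=0,i=16
  .#... -> .   bit 8 = 0  t=1,i=1
  ..### -> #   bit 7 = 1  t=0,i=0
  ..##. -> #   bit 6 = 1  t=0,i=9
  ..#.# -> #   bit 5 = 1  t=1,i=5
  ..#.. -> #   bit 4 = 1  t=4,i=2
  ...## -> .   bit 3 = 0  t=0,i=8
  ...#. -> #   bit 2 = 1  t=1,i=4
  ....# -> #   bit 1 = 1  t=1,i=3
  ..... -> .   bit 0 = 0  t=2,i=8
  bits 00011110000101100001001011110110 = 504763126

504763126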